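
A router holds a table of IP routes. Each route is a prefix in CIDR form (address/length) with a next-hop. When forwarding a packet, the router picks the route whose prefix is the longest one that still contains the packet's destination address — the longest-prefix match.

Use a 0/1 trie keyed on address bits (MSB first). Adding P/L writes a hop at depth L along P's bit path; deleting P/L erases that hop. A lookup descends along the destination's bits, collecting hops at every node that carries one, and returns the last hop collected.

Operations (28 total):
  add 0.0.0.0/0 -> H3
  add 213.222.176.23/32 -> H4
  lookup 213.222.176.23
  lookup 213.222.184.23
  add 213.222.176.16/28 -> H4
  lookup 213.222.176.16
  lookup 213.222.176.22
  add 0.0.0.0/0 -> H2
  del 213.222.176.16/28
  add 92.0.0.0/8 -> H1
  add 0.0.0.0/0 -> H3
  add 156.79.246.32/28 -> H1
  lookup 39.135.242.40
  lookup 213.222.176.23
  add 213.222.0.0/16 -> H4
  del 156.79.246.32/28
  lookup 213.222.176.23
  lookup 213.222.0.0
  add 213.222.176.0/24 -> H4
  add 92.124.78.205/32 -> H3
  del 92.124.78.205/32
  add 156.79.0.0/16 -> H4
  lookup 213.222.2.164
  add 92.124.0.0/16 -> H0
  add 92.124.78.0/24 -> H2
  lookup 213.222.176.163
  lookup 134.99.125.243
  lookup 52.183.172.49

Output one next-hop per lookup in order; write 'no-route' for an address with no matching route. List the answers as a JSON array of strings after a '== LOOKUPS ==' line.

Process each operation:
  + 0.0.0.0/0 (H3) depth=0
  + 213.222.176.23/32 (H4) depth=32
  lookup 213.222.176.23: bits 11010101110111101011000000010111 walk d0:H3→d1:-→d2:-→d3:-→d4:-→d5:-→d6:-→d7:-→d8:-→d9:-→d10:-→d11:-→d12:-→d13:-→d14:-→d15:-→d16:-→d17:-→d18:-→d19:-→d20:-→d21:-→d22:-→d23:-→d24:-→d25:-→d26:-→d27:-→d28:-→d29:-→d30:-→d31:-→d32:H4 -> H4
  lookup 213.222.184.23: bits 11010101110111101011 walk d0:H3→d1:-→d2:-→d3:-→d4:-→d5:-→d6:-→d7:-→d8:-→d9:-→d10:-→d11:-→d12:-→d13:-→d14:-→d15:-→d16:-→d17:-→d18:-→d19:-→d20:- -> H3
  + 213.222.176.16/28 (H4) depth=28
  lookup 213.222.176.16: bits 11010101110111101011000000010 walk d0:H3→d1:-→d2:-→d3:-→d4:-→d5:-→d6:-→d7:-→d8:-→d9:-→d10:-→d11:-→d12:-→d13:-→d14:-→d15:-→d16:-→d17:-→d18:-→d19:-→d20:-→d21:-→d22:-→d23:-→d24:-→d25:-→d26:-→d27:-→d28:H4→d29:- -> H4
  lookup 213.222.176.22: bits 1101010111011110101100000001011 walk d0:H3→d1:-→d2:-→d3:-→d4:-→d5:-→d6:-→d7:-→d8:-→d9:-→d10:-→d11:-→d12:-→d13:-→d14:-→d15:-→d16:-→d17:-→d18:-→d19:-→d20:-→d21:-→d22:-→d23:-→d24:-→d25:-→d26:-→d27:-→d28:H4→d29:-→d30:-→d31:- -> H4
  + 0.0.0.0/0 (H2) depth=0
  del 213.222.176.16/28 (clear depth 28)
  + 92.0.0.0/8 (H1) depth=8
  + 0.0.0.0/0 (H3) depth=0
  + 156.79.246.32/28 (H1) depth=28
  lookup 39.135.242.40: bits 0 walk d0:H3→d1:- -> H3
  lookup 213.222.176.23: bits 11010101110111101011000000010111 walk d0:H3→d1:-→d2:-→d3:-→d4:-→d5:-→d6:-→d7:-→d8:-→d9:-→d10:-→d11:-→d12:-→d13:-→d14:-→d15:-→d16:-→d17:-→d18:-→d19:-→d20:-→d21:-→d22:-→d23:-→d24:-→d25:-→d26:-→d27:-→d28:-→d29:-→d30:-→d31:-→d32:H4 -> H4
  + 213.222.0.0/16 (H4) depth=16
  del 156.79.246.32/28 (clear depth 28)
  lookup 213.222.176.23: bits 11010101110111101011000000010111 walk d0:H3→d1:-→d2:-→d3:-→d4:-→d5:-→d6:-→d7:-→d8:-→d9:-→d10:-→d11:-→d12:-→d13:-→d14:-→d15:-→d16:H4→d17:-→d18:-→d19:-→d20:-→d21:-→d22:-→d23:-→d24:-→d25:-→d26:-→d27:-→d28:-→d29:-→d30:-→d31:-→d32:H4 -> H4
  lookup 213.222.0.0: bits 1101010111011110 walk d0:H3→d1:-→d2:-→d3:-→d4:-→d5:-→d6:-→d7:-→d8:-→d9:-→d10:-→d11:-→d12:-→d13:-→d14:-→d15:-→d16:H4 -> H4
  + 213.222.176.0/24 (H4) depth=24
  + 92.124.78.205/32 (H3) depth=32
  del 92.124.78.205/32 (clear depth 32)
  + 156.79.0.0/16 (H4) depth=16
  lookup 213.222.2.164: bits 1101010111011110 walk d0:H3→d1:-→d2:-→d3:-→d4:-→d5:-→d6:-→d7:-→d8:-→d9:-→d10:-→d11:-→d12:-→d13:-→d14:-→d15:-→d16:H4 -> H4
  + 92.124.0.0/16 (H0) depth=16
  + 92.124.78.0/24 (H2) depth=24
  lookup 213.222.176.163: bits 110101011101111010110000 walk d0:H3→d1:-→d2:-→d3:-→d4:-→d5:-→d6:-→d7:-→d8:-→d9:-→d10:-→d11:-→d12:-→d13:-→d14:-→d15:-→d16:H4→d17:-→d18:-→d19:-→d20:-→d21:-→d22:-→d23:-→d24:H4 -> H4
  lookup 134.99.125.243: bits 100 walk d0:H3→d1:-→d2:-→d3:- -> H3
  lookup 52.183.172.49: bits 0 walk d0:H3→d1:- -> H3

== LOOKUPS ==
["H4","H3","H4","H4","H3","H4","H4","H4","H4","H4","H3","H3"]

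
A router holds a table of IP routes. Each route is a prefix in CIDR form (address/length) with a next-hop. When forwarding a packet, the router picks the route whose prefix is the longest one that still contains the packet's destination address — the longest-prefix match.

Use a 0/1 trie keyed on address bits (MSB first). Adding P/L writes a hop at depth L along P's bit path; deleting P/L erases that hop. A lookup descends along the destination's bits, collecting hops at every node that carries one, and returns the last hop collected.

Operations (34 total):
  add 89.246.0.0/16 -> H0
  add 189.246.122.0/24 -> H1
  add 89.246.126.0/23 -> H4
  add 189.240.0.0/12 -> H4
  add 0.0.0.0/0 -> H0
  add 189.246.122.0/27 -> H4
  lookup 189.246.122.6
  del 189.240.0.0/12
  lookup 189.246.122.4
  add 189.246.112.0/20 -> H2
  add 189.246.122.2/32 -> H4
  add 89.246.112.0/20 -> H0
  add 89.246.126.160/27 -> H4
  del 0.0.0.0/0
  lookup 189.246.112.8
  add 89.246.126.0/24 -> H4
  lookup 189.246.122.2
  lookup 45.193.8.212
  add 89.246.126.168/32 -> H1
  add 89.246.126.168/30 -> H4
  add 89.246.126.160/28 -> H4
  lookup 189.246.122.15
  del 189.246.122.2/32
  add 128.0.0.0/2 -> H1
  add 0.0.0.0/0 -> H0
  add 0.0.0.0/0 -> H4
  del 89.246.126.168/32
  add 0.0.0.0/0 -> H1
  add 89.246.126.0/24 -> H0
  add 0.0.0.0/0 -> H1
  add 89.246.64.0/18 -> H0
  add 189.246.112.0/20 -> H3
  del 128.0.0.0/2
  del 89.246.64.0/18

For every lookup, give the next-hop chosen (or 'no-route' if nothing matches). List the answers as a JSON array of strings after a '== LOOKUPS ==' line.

Process each operation:
  + 89.246.0.0/16 (H0) depth=16
  + 189.246.122.0/24 (H1) depth=24
  + 89.246.126.0/23 (H4) depth=23
  + 189.240.0.0/12 (H4) depth=12
  + 0.0.0.0/0 (H0) depth=0
  + 189.246.122.0/27 (H4) depth=27
  lookup 189.246.122.6: bits 101111011111011001111010000 walk d0:H0→d1:-→d2:-→d3:-→d4:-→d5:-→d6:-→d7:-→d8:-→d9:-→d10:-→d11:-→d12:H4→d13:-→d14:-→d15:-→d16:-→d17:-→d18:-→d19:-→d20:-→d21:-→d22:-→d23:-→d24:H1→d25:-→d26:-→d27:H4 -> H4
  del 189.240.0.0/12 (clear depth 12)
  lookup 189.246.122.4: bits 101111011111011001111010000 walk d0:H0→d1:-→d2:-→d3:-→d4:-→d5:-→d6:-→d7:-→d8:-→d9:-→d10:-→d11:-→d12:-→d13:-→d14:-→d15:-→d16:-→d17:-→d18:-→d19:-→d20:-→d21:-→d22:-→d23:-→d24:H1→d25:-→d26:-→d27:H4 -> H4
  + 189.246.112.0/20 (H2) depth=20
  + 189.246.122.2/32 (H4) depth=32
  + 89.246.112.0/20 (H0) depth=20
  + 89.246.126.160/27 (H4) depth=27
  del 0.0.0.0/0 (clear depth 0)
  lookup 189.246.112.8: bits 10111101111101100111 walk d0:-→d1:-→d2:-→d3:-→d4:-→d5:-→d6:-→d7:-→d8:-→d9:-→d10:-→d11:-→d12:-→d13:-→d14:-→d15:-→d16:-→d17:-→d18:-→d19:-→d20:H2 -> H2
  + 89.246.126.0/24 (H4) depth=24
  lookup 189.246.122.2: bits 10111101111101100111101000000010 walk d0:-→d1:-→d2:-→d3:-→d4:-→d5:-→d6:-→d7:-→d8:-→d9:-→d10:-→d11:-→d12:-→d13:-→d14:-→d15:-→d16:-→d17:-→d18:-→d19:-→d20:H2→d21:-→d22:-→d23:-→d24:H1→d25:-→d26:-→d27:H4→d28:-→d29:-→d30:-→d31:-→d32:H4 -> H4
  lookup 45.193.8.212: bits 0 walk d0:-→d1:- -> no-route
  + 89.246.126.168/32 (H1) depth=32
  + 89.246.126.168/30 (H4) depth=30
  + 89.246.126.160/28 (H4) depth=28
  lookup 189.246.122.15: bits 1011110111110110011110100000 walk d0:-→d1:-→d2:-→d3:-→d4:-→d5:-→d6:-→d7:-→d8:-→d9:-→d10:-→d11:-→d12:-→d13:-→d14:-→d15:-→d16:-→d17:-→d18:-→d19:-→d20:H2→d21:-→d22:-→d23:-→d24:H1→d25:-→d26:-→d27:H4→d28:- -> H4
  del 189.246.122.2/32 (clear depth 32)
  + 128.0.0.0/2 (H1) depth=2
  + 0.0.0.0/0 (H0) depth=0
  + 0.0.0.0/0 (H4) depth=0
  del 89.246.126.168/32 (clear depth 32)
  + 0.0.0.0/0 (H1) depth=0
  + 89.246.126.0/24 (H0) depth=24
  + 0.0.0.0/0 (H1) depth=0
  + 89.246.64.0/18 (H0) depth=18
  + 189.246.112.0/20 (H3) depth=20
  del 128.0.0.0/2 (clear depth 2)
  del 89.246.64.0/18 (clear depth 18)

== LOOKUPS ==
["H4","H4","H2","H4","no-route","H4"]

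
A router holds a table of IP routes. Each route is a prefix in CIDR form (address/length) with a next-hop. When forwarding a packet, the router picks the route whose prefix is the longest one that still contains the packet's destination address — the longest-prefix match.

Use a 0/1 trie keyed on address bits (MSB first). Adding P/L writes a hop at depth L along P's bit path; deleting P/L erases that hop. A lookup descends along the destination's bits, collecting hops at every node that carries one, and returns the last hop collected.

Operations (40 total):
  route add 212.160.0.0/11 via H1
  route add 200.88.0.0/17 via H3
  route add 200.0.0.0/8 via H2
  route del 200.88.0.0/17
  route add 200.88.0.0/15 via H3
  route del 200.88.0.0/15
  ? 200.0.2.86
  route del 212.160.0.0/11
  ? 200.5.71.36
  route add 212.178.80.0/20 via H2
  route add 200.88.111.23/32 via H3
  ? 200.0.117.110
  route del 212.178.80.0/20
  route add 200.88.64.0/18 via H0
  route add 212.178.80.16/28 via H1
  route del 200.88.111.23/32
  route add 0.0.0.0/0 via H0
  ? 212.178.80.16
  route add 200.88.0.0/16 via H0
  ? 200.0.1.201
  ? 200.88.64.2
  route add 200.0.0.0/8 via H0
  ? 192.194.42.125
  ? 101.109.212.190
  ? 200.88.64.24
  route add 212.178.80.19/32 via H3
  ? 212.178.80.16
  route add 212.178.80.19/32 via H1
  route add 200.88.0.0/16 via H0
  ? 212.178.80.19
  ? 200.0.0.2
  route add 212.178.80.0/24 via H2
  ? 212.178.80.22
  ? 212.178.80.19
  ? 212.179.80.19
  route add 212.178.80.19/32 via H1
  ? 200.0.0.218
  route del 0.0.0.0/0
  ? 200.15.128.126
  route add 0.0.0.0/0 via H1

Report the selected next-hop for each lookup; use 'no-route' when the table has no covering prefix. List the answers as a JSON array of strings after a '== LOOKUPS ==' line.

Apply in order:
  + 212.160.0.0/11 (H1) depth=11
  + 200.88.0.0/17 (H3) depth=17
  + 200.0.0.0/8 (H2) depth=8
  - 200.88.0.0/17 clear@17
  + 200.88.0.0/15 (H3) depth=15
  - 200.88.0.0/15 clear@15
  ? 200.0.2.86  path d0:-→d1:-→d2:-→d3:-→d4:-→d5:-→d6:-→d7:-→d8:H2→d9:-  best=H2
  - 212.160.0.0/11 clear@11
  ? 200.5.71.36  path d0:-→d1:-→d2:-→d3:-→d4:-→d5:-→d6:-→d7:-→d8:H2→d9:-  best=H2
  + 212.178.80.0/20 (H2) depth=20
  + 200.88.111.23/32 (H3) depth=32
  ? 200.0.117.110  path d0:-→d1:-→d2:-→d3:-→d4:-→d5:-→d6:-→d7:-→d8:H2→d9:-  best=H2
  - 212.178.80.0/20 clear@20
  + 200.88.64.0/18 (H0) depth=18
  + 212.178.80.16/28 (H1) depth=28
  - 200.88.111.23/32 clear@32
  + 0.0.0.0/0 (H0) depth=0
  ? 212.178.80.16  path d0:H0→d1:-→d2:-→d3:-→d4:-→d5:-→d6:-→d7:-→d8:-→d9:-→d10:-→d11:-→d12:-→d13:-→d14:-→d15:-→d16:-→d17:-→d18:-→d19:-→d20:-→d21:-→d22:-→d23:-→d24:-→d25:-→d26:-→d27:-→d28:H1  best=H1
  + 200.88.0.0/16 (H0) depth=16
  ? 200.0.1.201  path d0:H0→d1:-→d2:-→d3:-→d4:-→d5:-→d6:-→d7:-→d8:H2→d9:-  best=H2
  ? 200.88.64.2  path d0:H0→d1:-→d2:-→d3:-→d4:-→d5:-→d6:-→d7:-→d8:H2→d9:-→d10:-→d11:-→d12:-→d13:-→d14:-→d15:-→d16:H0→d17:-→d18:H0  best=H0
  + 200.0.0.0/8 (H0) depth=8
  ? 192.194.42.125  path d0:H0→d1:-→d2:-→d3:-→d4:-  best=H0
  ? 101.109.212.190  path d0:H0  best=H0
  ? 200.88.64.24  path d0:H0→d1:-→d2:-→d3:-→d4:-→d5:-→d6:-→d7:-→d8:H0→d9:-→d10:-→d11:-→d12:-→d13:-→d14:-→d15:-→d16:H0→d17:-→d18:H0  best=H0
  + 212.178.80.19/32 (H3) depth=32
  ? 212.178.80.16  path d0:H0→d1:-→d2:-→d3:-→d4:-→d5:-→d6:-→d7:-→d8:-→d9:-→d10:-→d11:-→d12:-→d13:-→d14:-→d15:-→d16:-→d17:-→d18:-→d19:-→d20:-→d21:-→d22:-→d23:-→d24:-→d25:-→d26:-→d27:-→d28:H1→d29:-→d30:-  best=H1
  + 212.178.80.19/32 (H1) depth=32
  + 200.88.0.0/16 (H0) depth=16
  ? 212.178.80.19  path d0:H0→d1:-→d2:-→d3:-→d4:-→d5:-→d6:-→d7:-→d8:-→d9:-→d10:-→d11:-→d12:-→d13:-→d14:-→d15:-→d16:-→d17:-→d18:-→d19:-→d20:-→d21:-→d22:-→d23:-→d24:-→d25:-→d26:-→d27:-→d28:H1→d29:-→d30:-→d31:-→d32:H1  best=H1
  ? 200.0.0.2  path d0:H0→d1:-→d2:-→d3:-→d4:-→d5:-→d6:-→d7:-→d8:H0→d9:-  best=H0
  + 212.178.80.0/24 (H2) depth=24
  ? 212.178.80.22  path d0:H0→d1:-→d2:-→d3:-→d4:-→d5:-→d6:-→d7:-→d8:-→d9:-→d10:-→d11:-→d12:-→d13:-→d14:-→d15:-→d16:-→d17:-→d18:-→d19:-→d20:-→d21:-→d22:-→d23:-→d24:H2→d25:-→d26:-→d27:-→d28:H1→d29:-  best=H1
  ? 212.178.80.19  path d0:H0→d1:-→d2:-→d3:-→d4:-→d5:-→d6:-→d7:-→d8:-→d9:-→d10:-→d11:-→d12:-→d13:-→d14:-→d15:-→d16:-→d17:-→d18:-→d19:-→d20:-→d21:-→d22:-→d23:-→d24:H2→d25:-→d26:-→d27:-→d28:H1→d29:-→d30:-→d31:-→d32:H1  best=H1
  ? 212.179.80.19  path d0:H0→d1:-→d2:-→d3:-→d4:-→d5:-→d6:-→d7:-→d8:-→d9:-→d10:-→d11:-→d12:-→d13:-→d14:-→d15:-  best=H0
  + 212.178.80.19/32 (H1) depth=32
  ? 200.0.0.218  path d0:H0→d1:-→d2:-→d3:-→d4:-→d5:-→d6:-→d7:-→d8:H0→d9:-  best=H0
  - 0.0.0.0/0 clear@0
  ? 200.15.128.126  path d0:-→d1:-→d2:-→d3:-→d4:-→d5:-→d6:-→d7:-→d8:H0→d9:-  best=H0
  + 0.0.0.0/0 (H1) depth=0

== LOOKUPS ==
["H2","H2","H2","H1","H2","H0","H0","H0","H0","H1","H1","H0","H1","H1","H0","H0","H0"]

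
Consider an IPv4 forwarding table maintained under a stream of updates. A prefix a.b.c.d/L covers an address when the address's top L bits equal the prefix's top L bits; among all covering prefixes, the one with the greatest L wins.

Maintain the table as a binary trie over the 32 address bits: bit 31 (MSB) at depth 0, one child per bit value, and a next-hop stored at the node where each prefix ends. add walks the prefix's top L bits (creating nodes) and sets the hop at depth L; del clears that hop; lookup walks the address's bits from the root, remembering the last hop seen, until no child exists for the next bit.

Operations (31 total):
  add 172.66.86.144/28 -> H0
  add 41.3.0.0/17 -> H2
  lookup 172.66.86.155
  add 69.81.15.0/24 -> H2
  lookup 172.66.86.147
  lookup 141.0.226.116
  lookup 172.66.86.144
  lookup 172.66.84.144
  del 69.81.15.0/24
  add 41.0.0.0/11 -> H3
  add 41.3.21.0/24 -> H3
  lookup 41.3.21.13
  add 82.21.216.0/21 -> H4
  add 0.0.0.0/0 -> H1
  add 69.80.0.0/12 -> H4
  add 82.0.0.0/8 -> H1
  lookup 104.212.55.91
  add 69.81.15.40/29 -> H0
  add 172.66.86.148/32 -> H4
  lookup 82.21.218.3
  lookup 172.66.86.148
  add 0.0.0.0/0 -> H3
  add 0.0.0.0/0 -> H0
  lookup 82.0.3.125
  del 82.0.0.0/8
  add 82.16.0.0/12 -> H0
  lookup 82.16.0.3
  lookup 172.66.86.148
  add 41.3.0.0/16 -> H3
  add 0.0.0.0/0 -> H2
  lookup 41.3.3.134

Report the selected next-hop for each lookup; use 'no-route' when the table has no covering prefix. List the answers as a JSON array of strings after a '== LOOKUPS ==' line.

Process each operation:
  + 172.66.86.144/28 (H0) depth=28
  + 41.3.0.0/17 (H2) depth=17
  lookup 172.66.86.155: bits 1010110001000010010101101001 walk d0:-→d1:-→d2:-→d3:-→d4:-→d5:-→d6:-→d7:-→d8:-→d9:-→d10:-→d11:-→d12:-→d13:-→d14:-→d15:-→d16:-→d17:-→d18:-→d19:-→d20:-→d21:-→d22:-→d23:-→d24:-→d25:-→d26:-→d27:-→d28:H0 -> H0
  + 69.81.15.0/24 (H2) depth=24
  lookup 172.66.86.147: bits 1010110001000010010101101001 walk d0:-→d1:-→d2:-→d3:-→d4:-→d5:-→d6:-→d7:-→d8:-→d9:-→d10:-→d11:-→d12:-→d13:-→d14:-→d15:-→d16:-→d17:-→d18:-→d19:-→d20:-→d21:-→d22:-→d23:-→d24:-→d25:-→d26:-→d27:-→d28:H0 -> H0
  lookup 141.0.226.116: bits 10 walk d0:-→d1:-→d2:- -> no-route
  lookup 172.66.86.144: bits 1010110001000010010101101001 walk d0:-→d1:-→d2:-→d3:-→d4:-→d5:-→d6:-→d7:-→d8:-→d9:-→d10:-→d11:-→d12:-→d13:-→d14:-→d15:-→d16:-→d17:-→d18:-→d19:-→d20:-→d21:-→d22:-→d23:-→d24:-→d25:-→d26:-→d27:-→d28:H0 -> H0
  lookup 172.66.84.144: bits 1010110001000010010101 walk d0:-→d1:-→d2:-→d3:-→d4:-→d5:-→d6:-→d7:-→d8:-→d9:-→d10:-→d11:-→d12:-→d13:-→d14:-→d15:-→d16:-→d17:-→d18:-→d19:-→d20:-→d21:-→d22:- -> no-route
  - 69.81.15.0/24 clear@24
  + 41.0.0.0/11 (H3) depth=11
  + 41.3.21.0/24 (H3) depth=24
  lookup 41.3.21.13: bits 001010010000001100010101 walk d0:-→d1:-→d2:-→d3:-→d4:-→d5:-→d6:-→d7:-→d8:-→d9:-→d10:-→d11:H3→d12:-→d13:-→d14:-→d15:-→d16:-→d17:H2→d18:-→d19:-→d20:-→d21:-→d22:-→d23:-→d24:H3 -> H3
  + 82.21.216.0/21 (H4) depth=21
  + 0.0.0.0/0 (H1) depth=0
  + 69.80.0.0/12 (H4) depth=12
  + 82.0.0.0/8 (H1) depth=8
  lookup 104.212.55.91: bits 01 walk d0:H1→d1:-→d2:- -> H1
  + 69.81.15.40/29 (H0) depth=29
  + 172.66.86.148/32 (H4) depth=32
  lookup 82.21.218.3: bits 010100100001010111011 walk d0:H1→d1:-→d2:-→d3:-→d4:-→d5:-→d6:-→d7:-→d8:H1→d9:-→d10:-→d11:-→d12:-→d13:-→d14:-→d15:-→d16:-→d17:-→d18:-→d19:-→d20:-→d21:H4 -> H4
  lookup 172.66.86.148: bits 10101100010000100101011010010100 walk d0:H1→d1:-→d2:-→d3:-→d4:-→d5:-→d6:-→d7:-→d8:-→d9:-→d10:-→d11:-→d12:-→d13:-→d14:-→d15:-→d16:-→d17:-→d18:-→d19:-→d20:-→d21:-→d22:-→d23:-→d24:-→d25:-→d26:-→d27:-→d28:H0→d29:-→d30:-→d31:-→d32:H4 -> H4
  + 0.0.0.0/0 (H3) depth=0
  + 0.0.0.0/0 (H0) depth=0
  lookup 82.0.3.125: bits 01010010000 walk d0:H0→d1:-→d2:-→d3:-→d4:-→d5:-→d6:-→d7:-→d8:H1→d9:-→d10:-→d11:- -> H1
  - 82.0.0.0/8 clear@8
  + 82.16.0.0/12 (H0) depth=12
  lookup 82.16.0.3: bits 0101001000010 walk d0:H0→d1:-→d2:-→d3:-→d4:-→d5:-→d6:-→d7:-→d8:-→d9:-→d10:-→d11:-→d12:H0→d13:- -> H0
  lookup 172.66.86.148: bits 10101100010000100101011010010100 walk d0:H0→d1:-→d2:-→d3:-→d4:-→d5:-→d6:-→d7:-→d8:-→d9:-→d10:-→d11:-→d12:-→d13:-→d14:-→d15:-→d16:-→d17:-→d18:-→d19:-→d20:-→d21:-→d22:-→d23:-→d24:-→d25:-→d26:-→d27:-→d28:H0→d29:-→d30:-→d31:-→d32:H4 -> H4
  + 41.3.0.0/16 (H3) depth=16
  + 0.0.0.0/0 (H2) depth=0
  lookup 41.3.3.134: bits 0010100100000011000 walk d0:H2→d1:-→d2:-→d3:-→d4:-→d5:-→d6:-→d7:-→d8:-→d9:-→d10:-→d11:H3→d12:-→d13:-→d14:-→d15:-→d16:H3→d17:H2→d18:-→d19:- -> H2

== LOOKUPS ==
["H0","H0","no-route","H0","no-route","H3","H1","H4","H4","H1","H0","H4","H2"]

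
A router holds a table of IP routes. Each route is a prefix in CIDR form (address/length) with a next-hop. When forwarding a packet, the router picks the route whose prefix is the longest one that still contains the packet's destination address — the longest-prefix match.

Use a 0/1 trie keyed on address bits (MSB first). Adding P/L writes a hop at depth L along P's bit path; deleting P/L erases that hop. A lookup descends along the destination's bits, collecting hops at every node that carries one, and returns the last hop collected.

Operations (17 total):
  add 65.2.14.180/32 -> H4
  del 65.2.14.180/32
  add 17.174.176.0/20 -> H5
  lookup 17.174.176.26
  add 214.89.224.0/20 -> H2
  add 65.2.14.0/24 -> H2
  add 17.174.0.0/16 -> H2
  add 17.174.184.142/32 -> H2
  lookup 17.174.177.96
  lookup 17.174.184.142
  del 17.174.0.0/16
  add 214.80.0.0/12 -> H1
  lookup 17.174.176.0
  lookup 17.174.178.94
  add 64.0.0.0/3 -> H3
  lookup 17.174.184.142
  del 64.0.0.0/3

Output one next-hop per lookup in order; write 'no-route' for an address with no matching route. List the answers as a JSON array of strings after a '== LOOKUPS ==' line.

Trace:
  + 65.2.14.180/32 (H4) depth=32
  del 65.2.14.180/32 (clear depth 32)
  + 17.174.176.0/20 (H5) depth=20
  ? 17.174.176.26  path d0:-→d1:-→d2:-→d3:-→d4:-→d5:-→d6:-→d7:-→d8:-→d9:-→d10:-→d11:-→d12:-→d13:-→d14:-→d15:-→d16:-→d17:-→d18:-→d19:-→d20:H5  best=H5
  + 214.89.224.0/20 (H2) depth=20
  + 65.2.14.0/24 (H2) depth=24
  + 17.174.0.0/16 (H2) depth=16
  + 17.174.184.142/32 (H2) depth=32
  ? 17.174.177.96  path d0:-→d1:-→d2:-→d3:-→d4:-→d5:-→d6:-→d7:-→d8:-→d9:-→d10:-→d11:-→d12:-→d13:-→d14:-→d15:-→d16:H2→d17:-→d18:-→d19:-→d20:H5  best=H5
  ? 17.174.184.142  path d0:-→d1:-→d2:-→d3:-→d4:-→d5:-→d6:-→d7:-→d8:-→d9:-→d10:-→d11:-→d12:-→d13:-→d14:-→d15:-→d16:H2→d17:-→d18:-→d19:-→d20:H5→d21:-→d22:-→d23:-→d24:-→d25:-→d26:-→d27:-→d28:-→d29:-→d30:-→d31:-→d32:H2  best=H2
  del 17.174.0.0/16 (clear depth 16)
  + 214.80.0.0/12 (H1) depth=12
  ? 17.174.176.0  path d0:-→d1:-→d2:-→d3:-→d4:-→d5:-→d6:-→d7:-→d8:-→d9:-→d10:-→d11:-→d12:-→d13:-→d14:-→d15:-→d16:-→d17:-→d18:-→d19:-→d20:H5  best=H5
  ? 17.174.178.94  path d0:-→d1:-→d2:-→d3:-→d4:-→d5:-→d6:-→d7:-→d8:-→d9:-→d10:-→d11:-→d12:-→d13:-→d14:-→d15:-→d16:-→d17:-→d18:-→d19:-→d20:H5  best=H5
  + 64.0.0.0/3 (H3) depth=3
  ? 17.174.184.142  path d0:-→d1:-→d2:-→d3:-→d4:-→d5:-→d6:-→d7:-→d8:-→d9:-→d10:-→d11:-→d12:-→d13:-→d14:-→d15:-→d16:-→d17:-→d18:-→d19:-→d20:H5→d21:-→d22:-→d23:-→d24:-→d25:-→d26:-→d27:-→d28:-→d29:-→d30:-→d31:-→d32:H2  best=H2
  del 64.0.0.0/3 (clear depth 3)

== LOOKUPS ==
["H5","H5","H2","H5","H5","H2"]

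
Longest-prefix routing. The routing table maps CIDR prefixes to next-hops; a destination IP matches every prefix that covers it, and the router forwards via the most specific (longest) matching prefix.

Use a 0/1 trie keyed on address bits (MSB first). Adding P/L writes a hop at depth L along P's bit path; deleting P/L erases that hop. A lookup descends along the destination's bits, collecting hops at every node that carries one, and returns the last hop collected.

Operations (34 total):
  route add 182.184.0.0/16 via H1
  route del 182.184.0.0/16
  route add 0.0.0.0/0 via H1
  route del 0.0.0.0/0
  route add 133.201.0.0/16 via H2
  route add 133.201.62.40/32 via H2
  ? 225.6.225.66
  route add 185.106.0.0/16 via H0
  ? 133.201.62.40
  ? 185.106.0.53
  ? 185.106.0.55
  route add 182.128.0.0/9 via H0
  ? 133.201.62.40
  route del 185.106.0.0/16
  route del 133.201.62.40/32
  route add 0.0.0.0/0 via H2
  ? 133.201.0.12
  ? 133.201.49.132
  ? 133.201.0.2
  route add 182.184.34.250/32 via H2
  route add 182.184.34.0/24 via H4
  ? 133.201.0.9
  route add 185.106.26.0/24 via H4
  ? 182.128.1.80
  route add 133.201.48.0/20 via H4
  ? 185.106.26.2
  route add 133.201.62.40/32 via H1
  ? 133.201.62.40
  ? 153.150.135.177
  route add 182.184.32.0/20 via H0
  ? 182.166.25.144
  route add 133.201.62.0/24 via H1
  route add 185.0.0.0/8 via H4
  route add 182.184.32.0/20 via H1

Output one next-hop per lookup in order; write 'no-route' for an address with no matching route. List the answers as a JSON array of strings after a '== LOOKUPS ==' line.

Trace:
  + 182.184.0.0/16 (H1) depth=16
  del 182.184.0.0/16 (clear depth 16)
  + 0.0.0.0/0 (H1) depth=0
  del 0.0.0.0/0 (clear depth 0)
  + 133.201.0.0/16 (H2) depth=16
  + 133.201.62.40/32 (H2) depth=32
  lookup 225.6.225.66: bits 1 walk d0:-→d1:- -> no-route
  + 185.106.0.0/16 (H0) depth=16
  lookup 133.201.62.40: bits 10000101110010010011111000101000 walk d0:-→d1:-→d2:-→d3:-→d4:-→d5:-→d6:-→d7:-→d8:-→d9:-→d10:-→d11:-→d12:-→d13:-→d14:-→d15:-→d16:H2→d17:-→d18:-→d19:-→d20:-→d21:-→d22:-→d23:-→d24:-→d25:-→d26:-→d27:-→d28:-→d29:-→d30:-→d31:-→d32:H2 -> H2
  lookup 185.106.0.53: bits 1011100101101010 walk d0:-→d1:-→d2:-→d3:-→d4:-→d5:-→d6:-→d7:-→d8:-→d9:-→d10:-→d11:-→d12:-→d13:-→d14:-→d15:-→d16:H0 -> H0
  lookup 185.106.0.55: bits 1011100101101010 walk d0:-→d1:-→d2:-→d3:-→d4:-→d5:-→d6:-→d7:-→d8:-→d9:-→d10:-→d11:-→d12:-→d13:-→d14:-→d15:-→d16:H0 -> H0
  + 182.128.0.0/9 (H0) depth=9
  lookup 133.201.62.40: bits 10000101110010010011111000101000 walk d0:-→d1:-→d2:-→d3:-→d4:-→d5:-→d6:-→d7:-→d8:-→d9:-→d10:-→d11:-→d12:-→d13:-→d14:-→d15:-→d16:H2→d17:-→d18:-→d19:-→d20:-→d21:-→d22:-→d23:-→d24:-→d25:-→d26:-→d27:-→d28:-→d29:-→d30:-→d31:-→d32:H2 -> H2
  del 185.106.0.0/16 (clear depth 16)
  del 133.201.62.40/32 (clear depth 32)
  + 0.0.0.0/0 (H2) depth=0
  lookup 133.201.0.12: bits 100001011100100100 walk d0:H2→d1:-→d2:-→d3:-→d4:-→d5:-→d6:-→d7:-→d8:-→d9:-→d10:-→d11:-→d12:-→d13:-→d14:-→d15:-→d16:H2→d17:-→d18:- -> H2
  lookup 133.201.49.132: bits 10000101110010010011 walk d0:H2→d1:-→d2:-→d3:-→d4:-→d5:-→d6:-→d7:-→d8:-→d9:-→d10:-→d11:-→d12:-→d13:-→d14:-→d15:-→d16:H2→d17:-→d18:-→d19:-→d20:- -> H2
  lookup 133.201.0.2: bits 100001011100100100 walk d0:H2→d1:-→d2:-→d3:-→d4:-→d5:-→d6:-→d7:-→d8:-→d9:-→d10:-→d11:-→d12:-→d13:-→d14:-→d15:-→d16:H2→d17:-→d18:- -> H2
  + 182.184.34.250/32 (H2) depth=32
  + 182.184.34.0/24 (H4) depth=24
  lookup 133.201.0.9: bits 100001011100100100 walk d0:H2→d1:-→d2:-→d3:-→d4:-→d5:-→d6:-→d7:-→d8:-→d9:-→d10:-→d11:-→d12:-→d13:-→d14:-→d15:-→d16:H2→d17:-→d18:- -> H2
  + 185.106.26.0/24 (H4) depth=24
  lookup 182.128.1.80: bits 1011011010 walk d0:H2→d1:-→d2:-→d3:-→d4:-→d5:-→d6:-→d7:-→d8:-→d9:H0→d10:- -> H0
  + 133.201.48.0/20 (H4) depth=20
  lookup 185.106.26.2: bits 101110010110101000011010 walk d0:H2→d1:-→d2:-→d3:-→d4:-→d5:-→d6:-→d7:-→d8:-→d9:-→d10:-→d11:-→d12:-→d13:-→d14:-→d15:-→d16:-→d17:-→d18:-→d19:-→d20:-→d21:-→d22:-→d23:-→d24:H4 -> H4
  + 133.201.62.40/32 (H1) depth=32
  lookup 133.201.62.40: bits 10000101110010010011111000101000 walk d0:H2→d1:-→d2:-→d3:-→d4:-→d5:-→d6:-→d7:-→d8:-→d9:-→d10:-→d11:-→d12:-→d13:-→d14:-→d15:-→d16:H2→d17:-→d18:-→d19:-→d20:H4→d21:-→d22:-→d23:-→d24:-→d25:-→d26:-→d27:-→d28:-→d29:-→d30:-→d31:-→d32:H1 -> H1
  lookup 153.150.135.177: bits 100 walk d0:H2→d1:-→d2:-→d3:- -> H2
  + 182.184.32.0/20 (H0) depth=20
  lookup 182.166.25.144: bits 10110110101 walk d0:H2→d1:-→d2:-→d3:-→d4:-→d5:-→d6:-→d7:-→d8:-→d9:H0→d10:-→d11:- -> H0
  + 133.201.62.0/24 (H1) depth=24
  + 185.0.0.0/8 (H4) depth=8
  + 182.184.32.0/20 (H1) depth=20

== LOOKUPS ==
["no-route","H2","H0","H0","H2","H2","H2","H2","H2","H0","H4","H1","H2","H0"]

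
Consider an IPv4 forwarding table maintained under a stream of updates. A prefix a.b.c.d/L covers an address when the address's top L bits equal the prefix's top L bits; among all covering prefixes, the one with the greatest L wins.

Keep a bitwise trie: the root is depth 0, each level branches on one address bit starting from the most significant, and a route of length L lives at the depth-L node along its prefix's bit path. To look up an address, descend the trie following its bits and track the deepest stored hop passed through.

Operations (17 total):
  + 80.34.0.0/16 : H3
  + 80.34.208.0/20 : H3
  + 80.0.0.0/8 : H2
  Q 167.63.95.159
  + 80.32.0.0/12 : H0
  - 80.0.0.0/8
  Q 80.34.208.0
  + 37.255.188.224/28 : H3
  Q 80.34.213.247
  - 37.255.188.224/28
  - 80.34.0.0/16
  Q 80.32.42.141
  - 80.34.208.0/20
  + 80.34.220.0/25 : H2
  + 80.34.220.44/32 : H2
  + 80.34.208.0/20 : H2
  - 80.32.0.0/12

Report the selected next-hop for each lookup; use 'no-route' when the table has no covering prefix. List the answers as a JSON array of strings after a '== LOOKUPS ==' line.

Apply in order:
  + 80.34.0.0/16 (H3) depth=16
  + 80.34.208.0/20 (H3) depth=20
  + 80.0.0.0/8 (H2) depth=8
  ? 167.63.95.159  path d0:-  best=no-route
  + 80.32.0.0/12 (H0) depth=12
  del 80.0.0.0/8 (clear depth 8)
  ? 80.34.208.0  path d0:-→d1:-→d2:-→d3:-→d4:-→d5:-→d6:-→d7:-→d8:-→d9:-→d10:-→d11:-→d12:H0→d13:-→d14:-→d15:-→d16:H3→d17:-→d18:-→d19:-→d20:H3  best=H3
  + 37.255.188.224/28 (H3) depth=28
  ? 80.34.213.247  path d0:-→d1:-→d2:-→d3:-→d4:-→d5:-→d6:-→d7:-→d8:-→d9:-→d10:-→d11:-→d12:H0→d13:-→d14:-→d15:-→d16:H3→d17:-→d18:-→d19:-→d20:H3  best=H3
  del 37.255.188.224/28 (clear depth 28)
  del 80.34.0.0/16 (clear depth 16)
  ? 80.32.42.141  path d0:-→d1:-→d2:-→d3:-→d4:-→d5:-→d6:-→d7:-→d8:-→d9:-→d10:-→d11:-→d12:H0→d13:-→d14:-  best=H0
  del 80.34.208.0/20 (clear depth 20)
  + 80.34.220.0/25 (H2) depth=25
  + 80.34.220.44/32 (H2) depth=32
  + 80.34.208.0/20 (H2) depth=20
  del 80.32.0.0/12 (clear depth 12)

== LOOKUPS ==
["no-route","H3","H3","H0"]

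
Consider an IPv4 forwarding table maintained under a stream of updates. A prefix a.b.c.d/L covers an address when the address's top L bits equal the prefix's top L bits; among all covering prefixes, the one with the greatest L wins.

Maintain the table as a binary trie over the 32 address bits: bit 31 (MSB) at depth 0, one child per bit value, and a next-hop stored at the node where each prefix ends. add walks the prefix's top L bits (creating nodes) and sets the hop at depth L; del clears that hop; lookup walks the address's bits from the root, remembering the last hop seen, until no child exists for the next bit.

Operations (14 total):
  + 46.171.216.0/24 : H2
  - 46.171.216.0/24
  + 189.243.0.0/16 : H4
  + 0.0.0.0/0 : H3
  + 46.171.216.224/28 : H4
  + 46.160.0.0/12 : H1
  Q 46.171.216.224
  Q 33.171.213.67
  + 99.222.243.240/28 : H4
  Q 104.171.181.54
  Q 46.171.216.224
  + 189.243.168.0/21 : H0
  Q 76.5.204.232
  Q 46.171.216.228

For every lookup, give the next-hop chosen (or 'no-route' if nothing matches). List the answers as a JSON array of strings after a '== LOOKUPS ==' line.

Trace:
  + 46.171.216.0/24 (H2) depth=24
  - 46.171.216.0/24 clear@24
  + 189.243.0.0/16 (H4) depth=16
  + 0.0.0.0/0 (H3) depth=0
  + 46.171.216.224/28 (H4) depth=28
  + 46.160.0.0/12 (H1) depth=12
  Q 46.171.216.224: descend 0010111010101011110110001110 ; hops seen [H3,H1,H4] ; pick H4
  Q 33.171.213.67: descend 0010 ; hops seen [H3] ; pick H3
  + 99.222.243.240/28 (H4) depth=28
  Q 104.171.181.54: descend 0110 ; hops seen [H3] ; pick H3
  Q 46.171.216.224: descend 0010111010101011110110001110 ; hops seen [H3,H1,H4] ; pick H4
  + 189.243.168.0/21 (H0) depth=21
  Q 76.5.204.232: descend 01 ; hops seen [H3] ; pick H3
  Q 46.171.216.228: descend 0010111010101011110110001110 ; hops seen [H3,H1,H4] ; pick H4

== LOOKUPS ==
["H4","H3","H3","H4","H3","H4"]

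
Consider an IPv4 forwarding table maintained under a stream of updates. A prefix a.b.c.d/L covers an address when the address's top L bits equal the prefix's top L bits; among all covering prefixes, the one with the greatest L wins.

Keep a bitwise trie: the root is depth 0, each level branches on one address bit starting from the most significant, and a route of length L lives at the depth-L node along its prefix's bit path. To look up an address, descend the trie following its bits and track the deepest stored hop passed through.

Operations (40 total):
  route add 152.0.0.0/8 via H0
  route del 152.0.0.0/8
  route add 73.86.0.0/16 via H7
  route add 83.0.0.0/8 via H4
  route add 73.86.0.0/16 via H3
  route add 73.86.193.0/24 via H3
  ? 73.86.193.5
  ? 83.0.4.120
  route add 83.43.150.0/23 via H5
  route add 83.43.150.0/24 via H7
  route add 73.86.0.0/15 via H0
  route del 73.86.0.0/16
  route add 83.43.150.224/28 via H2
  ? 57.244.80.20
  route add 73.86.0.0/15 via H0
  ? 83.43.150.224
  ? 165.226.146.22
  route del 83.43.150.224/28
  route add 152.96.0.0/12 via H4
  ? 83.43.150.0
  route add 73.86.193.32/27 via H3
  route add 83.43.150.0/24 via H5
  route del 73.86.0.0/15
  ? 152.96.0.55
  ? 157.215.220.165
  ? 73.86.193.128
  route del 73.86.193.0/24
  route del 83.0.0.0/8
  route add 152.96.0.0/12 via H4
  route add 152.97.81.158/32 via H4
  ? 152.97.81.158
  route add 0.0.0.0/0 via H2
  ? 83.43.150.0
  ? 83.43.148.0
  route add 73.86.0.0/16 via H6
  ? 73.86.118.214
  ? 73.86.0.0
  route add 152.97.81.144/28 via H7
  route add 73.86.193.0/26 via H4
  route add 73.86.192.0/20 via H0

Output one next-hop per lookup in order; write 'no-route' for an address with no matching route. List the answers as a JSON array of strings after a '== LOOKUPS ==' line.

Apply in order:
  + 152.0.0.0/8 (H0) depth=8
  del 152.0.0.0/8 (clear depth 8)
  + 73.86.0.0/16 (H7) depth=16
  + 83.0.0.0/8 (H4) depth=8
  + 73.86.0.0/16 (H3) depth=16
  + 73.86.193.0/24 (H3) depth=24
  ? 73.86.193.5  path d0:-→d1:-→d2:-→d3:-→d4:-→d5:-→d6:-→d7:-→d8:-→d9:-→d10:-→d11:-→d12:-→d13:-→d14:-→d15:-→d16:H3→d17:-→d18:-→d19:-→d20:-→d21:-→d22:-→d23:-→d24:H3  best=H3
  ? 83.0.4.120  path d0:-→d1:-→d2:-→d3:-→d4:-→d5:-→d6:-→d7:-→d8:H4  best=H4
  + 83.43.150.0/23 (H5) depth=23
  + 83.43.150.0/24 (H7) depth=24
  + 73.86.0.0/15 (H0) depth=15
  del 73.86.0.0/16 (clear depth 16)
  + 83.43.150.224/28 (H2) depth=28
  ? 57.244.80.20  path d0:-→d1:-  best=no-route
  + 73.86.0.0/15 (H0) depth=15
  ? 83.43.150.224  path d0:-→d1:-→d2:-→d3:-→d4:-→d5:-→d6:-→d7:-→d8:H4→d9:-→d10:-→d11:-→d12:-→d13:-→d14:-→d15:-→d16:-→d17:-→d18:-→d19:-→d20:-→d21:-→d22:-→d23:H5→d24:H7→d25:-→d26:-→d27:-→d28:H2  best=H2
  ? 165.226.146.22  path d0:-→d1:-→d2:-  best=no-route
  del 83.43.150.224/28 (clear depth 28)
  + 152.96.0.0/12 (H4) depth=12
  ? 83.43.150.0  path d0:-→d1:-→d2:-→d3:-→d4:-→d5:-→d6:-→d7:-→d8:H4→d9:-→d10:-→d11:-→d12:-→d13:-→d14:-→d15:-→d16:-→d17:-→d18:-→d19:-→d20:-→d21:-→d22:-→d23:H5→d24:H7  best=H7
  + 73.86.193.32/27 (H3) depth=27
  + 83.43.150.0/24 (H5) depth=24
  del 73.86.0.0/15 (clear depth 15)
  ? 152.96.0.55  path d0:-→d1:-→d2:-→d3:-→d4:-→d5:-→d6:-→d7:-→d8:-→d9:-→d10:-→d11:-→d12:H4  best=H4
  ? 157.215.220.165  path d0:-→d1:-→d2:-→d3:-→d4:-→d5:-  best=no-route
  ? 73.86.193.128  path d0:-→d1:-→d2:-→d3:-→d4:-→d5:-→d6:-→d7:-→d8:-→d9:-→d10:-→d11:-→d12:-→d13:-→d14:-→d15:-→d16:-→d17:-→d18:-→d19:-→d20:-→d21:-→d22:-→d23:-→d24:H3  best=H3
  del 73.86.193.0/24 (clear depth 24)
  del 83.0.0.0/8 (clear depth 8)
  + 152.96.0.0/12 (H4) depth=12
  + 152.97.81.158/32 (H4) depth=32
  ? 152.97.81.158  path d0:-→d1:-→d2:-→d3:-→d4:-→d5:-→d6:-→d7:-→d8:-→d9:-→d10:-→d11:-→d12:H4→d13:-→d14:-→d15:-→d16:-→d17:-→d18:-→d19:-→d20:-→d21:-→d22:-→d23:-→d24:-→d25:-→d26:-→d27:-→d28:-→d29:-→d30:-→d31:-→d32:H4  best=H4
  + 0.0.0.0/0 (H2) depth=0
  ? 83.43.150.0  path d0:H2→d1:-→d2:-→d3:-→d4:-→d5:-→d6:-→d7:-→d8:-→d9:-→d10:-→d11:-→d12:-→d13:-→d14:-→d15:-→d16:-→d17:-→d18:-→d19:-→d20:-→d21:-→d22:-→d23:H5→d24:H5  best=H5
  ? 83.43.148.0  path d0:H2→d1:-→d2:-→d3:-→d4:-→d5:-→d6:-→d7:-→d8:-→d9:-→d10:-→d11:-→d12:-→d13:-→d14:-→d15:-→d16:-→d17:-→d18:-→d19:-→d20:-→d21:-→d22:-  best=H2
  + 73.86.0.0/16 (H6) depth=16
  ? 73.86.118.214  path d0:H2→d1:-→d2:-→d3:-→d4:-→d5:-→d6:-→d7:-→d8:-→d9:-→d10:-→d11:-→d12:-→d13:-→d14:-→d15:-→d16:H6  best=H6
  ? 73.86.0.0  path d0:H2→d1:-→d2:-→d3:-→d4:-→d5:-→d6:-→d7:-→d8:-→d9:-→d10:-→d11:-→d12:-→d13:-→d14:-→d15:-→d16:H6  best=H6
  + 152.97.81.144/28 (H7) depth=28
  + 73.86.193.0/26 (H4) depth=26
  + 73.86.192.0/20 (H0) depth=20

== LOOKUPS ==
["H3","H4","no-route","H2","no-route","H7","H4","no-route","H3","H4","H5","H2","H6","H6"]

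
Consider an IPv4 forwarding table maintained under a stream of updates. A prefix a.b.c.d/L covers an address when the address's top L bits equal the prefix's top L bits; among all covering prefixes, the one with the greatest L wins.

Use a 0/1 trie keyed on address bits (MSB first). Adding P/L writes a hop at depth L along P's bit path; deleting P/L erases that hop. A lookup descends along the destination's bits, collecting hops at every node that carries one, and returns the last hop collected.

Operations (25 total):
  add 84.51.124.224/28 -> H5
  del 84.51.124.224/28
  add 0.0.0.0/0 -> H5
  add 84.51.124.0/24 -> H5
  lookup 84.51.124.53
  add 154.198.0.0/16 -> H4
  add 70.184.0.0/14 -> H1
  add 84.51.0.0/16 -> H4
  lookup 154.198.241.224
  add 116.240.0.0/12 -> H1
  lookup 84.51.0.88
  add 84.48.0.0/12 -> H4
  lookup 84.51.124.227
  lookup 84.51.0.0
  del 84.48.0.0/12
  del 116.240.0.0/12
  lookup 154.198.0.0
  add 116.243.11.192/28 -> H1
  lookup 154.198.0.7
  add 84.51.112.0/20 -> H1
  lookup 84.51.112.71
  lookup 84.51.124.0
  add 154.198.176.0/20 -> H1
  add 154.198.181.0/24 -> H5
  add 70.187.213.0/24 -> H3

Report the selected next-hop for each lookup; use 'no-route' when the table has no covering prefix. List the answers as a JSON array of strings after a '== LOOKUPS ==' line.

Apply in order:
  add 84.51.124.224/28 -> H5 at depth 28
  - 84.51.124.224/28 clear@28
  add 0.0.0.0/0 -> H5 at depth 0
  add 84.51.124.0/24 -> H5 at depth 24
  lookup 84.51.124.53: bits 010101000011001101111100 walk d0:H5→d1:-→d2:-→d3:-→d4:-→d5:-→d6:-→d7:-→d8:-→d9:-→d10:-→d11:-→d12:-→d13:-→d14:-→d15:-→d16:-→d17:-→d18:-→d19:-→d20:-→d21:-→d22:-→d23:-→d24:H5 -> H5
  add 154.198.0.0/16 -> H4 at depth 16
  add 70.184.0.0/14 -> H1 at depth 14
  add 84.51.0.0/16 -> H4 at depth 16
  lookup 154.198.241.224: bits 1001101011000110 walk d0:H5→d1:-→d2:-→d3:-→d4:-→d5:-→d6:-→d7:-→d8:-→d9:-→d10:-→d11:-→d12:-→d13:-→d14:-→d15:-→d16:H4 -> H4
  add 116.240.0.0/12 -> H1 at depth 12
  lookup 84.51.0.88: bits 01010100001100110 walk d0:H5→d1:-→d2:-→d3:-→d4:-→d5:-→d6:-→d7:-→d8:-→d9:-→d10:-→d11:-→d12:-→d13:-→d14:-→d15:-→d16:H4→d17:- -> H4
  add 84.48.0.0/12 -> H4 at depth 12
  lookup 84.51.124.227: bits 0101010000110011011111001110 walk d0:H5→d1:-→d2:-→d3:-→d4:-→d5:-→d6:-→d7:-→d8:-→d9:-→d10:-→d11:-→d12:H4→d13:-→d14:-→d15:-→d16:H4→d17:-→d18:-→d19:-→d20:-→d21:-→d22:-→d23:-→d24:H5→d25:-→d26:-→d27:-→d28:- -> H5
  lookup 84.51.0.0: bits 01010100001100110 walk d0:H5→d1:-→d2:-→d3:-→d4:-→d5:-→d6:-→d7:-→d8:-→d9:-→d10:-→d11:-→d12:H4→d13:-→d14:-→d15:-→d16:H4→d17:- -> H4
  - 84.48.0.0/12 clear@12
  - 116.240.0.0/12 clear@12
  lookup 154.198.0.0: bits 1001101011000110 walk d0:H5→d1:-→d2:-→d3:-→d4:-→d5:-→d6:-→d7:-→d8:-→d9:-→d10:-→d11:-→d12:-→d13:-→d14:-→d15:-→d16:H4 -> H4
  add 116.243.11.192/28 -> H1 at depth 28
  lookup 154.198.0.7: bits 1001101011000110 walk d0:H5→d1:-→d2:-→d3:-→d4:-→d5:-→d6:-→d7:-→d8:-→d9:-→d10:-→d11:-→d12:-→d13:-→d14:-→d15:-→d16:H4 -> H4
  add 84.51.112.0/20 -> H1 at depth 20
  lookup 84.51.112.71: bits 01010100001100110111 walk d0:H5→d1:-→d2:-→d3:-→d4:-→d5:-→d6:-→d7:-→d8:-→d9:-→d10:-→d11:-→d12:-→d13:-→d14:-→d15:-→d16:H4→d17:-→d18:-→d19:-→d20:H1 -> H1
  lookup 84.51.124.0: bits 010101000011001101111100 walk d0:H5→d1:-→d2:-→d3:-→d4:-→d5:-→d6:-→d7:-→d8:-→d9:-→d10:-→d11:-→d12:-→d13:-→d14:-→d15:-→d16:H4→d17:-→d18:-→d19:-→d20:H1→d21:-→d22:-→d23:-→d24:H5 -> H5
  add 154.198.176.0/20 -> H1 at depth 20
  add 154.198.181.0/24 -> H5 at depth 24
  add 70.187.213.0/24 -> H3 at depth 24

== LOOKUPS ==
["H5","H4","H4","H5","H4","H4","H4","H1","H5"]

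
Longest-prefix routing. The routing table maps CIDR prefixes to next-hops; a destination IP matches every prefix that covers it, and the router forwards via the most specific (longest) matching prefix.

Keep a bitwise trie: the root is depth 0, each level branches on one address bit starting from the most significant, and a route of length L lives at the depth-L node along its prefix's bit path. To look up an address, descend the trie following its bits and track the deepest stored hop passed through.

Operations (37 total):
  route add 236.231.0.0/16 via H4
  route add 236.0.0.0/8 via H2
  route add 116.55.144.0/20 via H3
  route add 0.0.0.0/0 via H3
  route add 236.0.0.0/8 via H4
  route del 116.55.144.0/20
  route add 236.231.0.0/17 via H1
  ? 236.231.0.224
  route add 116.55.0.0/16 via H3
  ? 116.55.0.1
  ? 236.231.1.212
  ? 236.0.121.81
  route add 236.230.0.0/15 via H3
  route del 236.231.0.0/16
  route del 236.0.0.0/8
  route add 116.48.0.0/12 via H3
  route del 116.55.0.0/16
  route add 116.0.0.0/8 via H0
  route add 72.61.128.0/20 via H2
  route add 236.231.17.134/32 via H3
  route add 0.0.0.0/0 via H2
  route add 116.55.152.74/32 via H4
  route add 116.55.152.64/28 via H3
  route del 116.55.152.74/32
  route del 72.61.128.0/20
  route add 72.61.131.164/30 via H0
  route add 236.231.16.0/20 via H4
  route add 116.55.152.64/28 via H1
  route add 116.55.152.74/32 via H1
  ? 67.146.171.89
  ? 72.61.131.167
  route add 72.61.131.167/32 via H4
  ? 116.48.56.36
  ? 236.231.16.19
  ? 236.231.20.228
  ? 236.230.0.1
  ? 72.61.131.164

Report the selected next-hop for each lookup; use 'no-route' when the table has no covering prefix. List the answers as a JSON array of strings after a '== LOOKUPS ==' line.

Apply in order:
  + 236.231.0.0/16 (H4) depth=16
  + 236.0.0.0/8 (H2) depth=8
  + 116.55.144.0/20 (H3) depth=20
  + 0.0.0.0/0 (H3) depth=0
  + 236.0.0.0/8 (H4) depth=8
  del 116.55.144.0/20 (clear depth 20)
  + 236.231.0.0/17 (H1) depth=17
  ? 236.231.0.224  path d0:H3→d1:-→d2:-→d3:-→d4:-→d5:-→d6:-→d7:-→d8:H4→d9:-→d10:-→d11:-→d12:-→d13:-→d14:-→d15:-→d16:H4→d17:H1  best=H1
  + 116.55.0.0/16 (H3) depth=16
  ? 116.55.0.1  path d0:H3→d1:-→d2:-→d3:-→d4:-→d5:-→d6:-→d7:-→d8:-→d9:-→d10:-→d11:-→d12:-→d13:-→d14:-→d15:-→d16:H3  best=H3
  ? 236.231.1.212  path d0:H3→d1:-→d2:-→d3:-→d4:-→d5:-→d6:-→d7:-→d8:H4→d9:-→d10:-→d11:-→d12:-→d13:-→d14:-→d15:-→d16:H4→d17:H1  best=H1
  ? 236.0.121.81  path d0:H3→d1:-→d2:-→d3:-→d4:-→d5:-→d6:-→d7:-→d8:H4  best=H4
  + 236.230.0.0/15 (H3) depth=15
  del 236.231.0.0/16 (clear depth 16)
  del 236.0.0.0/8 (clear depth 8)
  + 116.48.0.0/12 (H3) depth=12
  del 116.55.0.0/16 (clear depth 16)
  + 116.0.0.0/8 (H0) depth=8
  + 72.61.128.0/20 (H2) depth=20
  + 236.231.17.134/32 (H3) depth=32
  + 0.0.0.0/0 (H2) depth=0
  + 116.55.152.74/32 (H4) depth=32
  + 116.55.152.64/28 (H3) depth=28
  del 116.55.152.74/32 (clear depth 32)
  del 72.61.128.0/20 (clear depth 20)
  + 72.61.131.164/30 (H0) depth=30
  + 236.231.16.0/20 (H4) depth=20
  + 116.55.152.64/28 (H1) depth=28
  + 116.55.152.74/32 (H1) depth=32
  ? 67.146.171.89  path d0:H2→d1:-→d2:-→d3:-→d4:-  best=H2
  ? 72.61.131.167  path d0:H2→d1:-→d2:-→d3:-→d4:-→d5:-→d6:-→d7:-→d8:-→d9:-→d10:-→d11:-→d12:-→d13:-→d14:-→d15:-→d16:-→d17:-→d18:-→d19:-→d20:-→d21:-→d22:-→d23:-→d24:-→d25:-→d26:-→d27:-→d28:-→d29:-→d30:H0  best=H0
  + 72.61.131.167/32 (H4) depth=32
  ? 116.48.56.36  path d0:H2→d1:-→d2:-→d3:-→d4:-→d5:-→d6:-→d7:-→d8:H0→d9:-→d10:-→d11:-→d12:H3→d13:-  best=H3
  ? 236.231.16.19  path d0:H2→d1:-→d2:-→d3:-→d4:-→d5:-→d6:-→d7:-→d8:-→d9:-→d10:-→d11:-→d12:-→d13:-→d14:-→d15:H3→d16:-→d17:H1→d18:-→d19:-→d20:H4→d21:-→d22:-→d23:-  best=H4
  ? 236.231.20.228  path d0:H2→d1:-→d2:-→d3:-→d4:-→d5:-→d6:-→d7:-→d8:-→d9:-→d10:-→d11:-→d12:-→d13:-→d14:-→d15:H3→d16:-→d17:H1→d18:-→d19:-→d20:H4→d21:-  best=H4
  ? 236.230.0.1  path d0:H2→d1:-→d2:-→d3:-→d4:-→d5:-→d6:-→d7:-→d8:-→d9:-→d10:-→d11:-→d12:-→d13:-→d14:-→d15:H3  best=H3
  ? 72.61.131.164  path d0:H2→d1:-→d2:-→d3:-→d4:-→d5:-→d6:-→d7:-→d8:-→d9:-→d10:-→d11:-→d12:-→d13:-→d14:-→d15:-→d16:-→d17:-→d18:-→d19:-→d20:-→d21:-→d22:-→d23:-→d24:-→d25:-→d26:-→d27:-→d28:-→d29:-→d30:H0  best=H0

== LOOKUPS ==
["H1","H3","H1","H4","H2","H0","H3","H4","H4","H3","H0"]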